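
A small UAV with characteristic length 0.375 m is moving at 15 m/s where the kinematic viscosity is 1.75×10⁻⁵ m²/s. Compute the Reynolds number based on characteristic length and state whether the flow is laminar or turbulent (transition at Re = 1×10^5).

Re = v·c/ν = 15 × 0.375 / (1.75×10⁻⁵) = 3.21×10^5
Since 3.21×10^5 > 1×10^5, the flow is turbulent.

Re = 3.21×10^5 (turbulent)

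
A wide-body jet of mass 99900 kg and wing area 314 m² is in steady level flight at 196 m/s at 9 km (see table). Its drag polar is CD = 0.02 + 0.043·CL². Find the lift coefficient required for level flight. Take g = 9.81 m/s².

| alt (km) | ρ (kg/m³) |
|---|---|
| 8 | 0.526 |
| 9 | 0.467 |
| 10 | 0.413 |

CL = 0.348

At 9 km, from the table: ρ = 0.467 kg/m³.
In steady level flight, lift balances weight: W = mg = 99900 × 9.81 = 9.8002×10^5 N.
q = ½ρv² = ½ × 0.467 × 196² = 8970 Pa.
CL = W/(q·S) = 9.8002×10^5 / (8970 × 314) = 0.3479.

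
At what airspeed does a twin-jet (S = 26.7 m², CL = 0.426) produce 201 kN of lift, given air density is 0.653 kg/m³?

v = 233 m/s

L = ½ρv²S·CL ⇒ v = √(2L/(ρ·S·CL))
v = √(2 × 2.01×10^5 / (0.653 × 26.7 × 0.426)) = √54120 = 233 m/s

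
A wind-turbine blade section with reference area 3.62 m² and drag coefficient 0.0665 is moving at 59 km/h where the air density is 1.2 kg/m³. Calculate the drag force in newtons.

D = 38.8 N

Convert speed: v = 59 km/h ÷ 3.6 = 16.39 m/s.
Dynamic pressure q = ½ρv² = ½ × 1.2 × 16.39² = 161.2 Pa.
D = q·S·CD = 161.2 × 3.62 × 0.0665 = 38.8 N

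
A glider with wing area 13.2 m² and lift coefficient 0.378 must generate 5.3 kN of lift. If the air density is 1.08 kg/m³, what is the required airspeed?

v = 44.4 m/s

L = ½ρv²S·CL ⇒ v = √(2L/(ρ·S·CL))
v = √(2 × 5300 / (1.08 × 13.2 × 0.378)) = √1967 = 44.4 m/s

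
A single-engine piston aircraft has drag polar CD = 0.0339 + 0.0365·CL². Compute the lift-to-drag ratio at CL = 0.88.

L/D = 14.2

CD = 0.0339 + 0.0365 × 0.88² = 0.06217
L/D = CL/CD = 0.88 / 0.06217 = 14.2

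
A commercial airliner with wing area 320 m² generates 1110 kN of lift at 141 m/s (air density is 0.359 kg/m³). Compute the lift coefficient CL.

From L = ½ρv²S·CL, rearranging gives CL = 2L/(ρv²S).
CL = 2 × 1.11×10^6 / (0.359 × 141² × 320) = 0.972

CL = 0.972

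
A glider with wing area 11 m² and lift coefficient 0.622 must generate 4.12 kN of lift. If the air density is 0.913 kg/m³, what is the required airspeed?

v = 36.3 m/s

L = ½ρv²S·CL ⇒ v = √(2L/(ρ·S·CL))
v = √(2 × 4120 / (0.913 × 11 × 0.622)) = √1319 = 36.3 m/s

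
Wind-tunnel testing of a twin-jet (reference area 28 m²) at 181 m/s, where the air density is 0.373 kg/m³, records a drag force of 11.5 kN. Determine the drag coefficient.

From D = ½ρv²S·CD, rearranging gives CD = 2D/(ρv²S).
CD = 2 × 11500 / (0.373 × 181² × 28) = 0.0672

CD = 0.0672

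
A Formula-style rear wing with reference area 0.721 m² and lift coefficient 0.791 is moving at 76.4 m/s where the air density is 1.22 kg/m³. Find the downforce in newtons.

L = ½ρv²S·CL = ½ × 1.22 × 76.4² × 0.721 × 0.791 = 2030 N

L = 2030 N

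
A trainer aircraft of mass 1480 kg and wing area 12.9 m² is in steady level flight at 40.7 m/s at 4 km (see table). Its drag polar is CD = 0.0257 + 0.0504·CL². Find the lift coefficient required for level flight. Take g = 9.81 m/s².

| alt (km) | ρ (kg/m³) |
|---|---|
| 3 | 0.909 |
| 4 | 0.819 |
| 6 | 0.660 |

At 4 km, from the table: ρ = 0.819 kg/m³.
In steady level flight, lift balances weight: W = mg = 1480 × 9.81 = 14519 N.
q = ½ρv² = ½ × 0.819 × 40.7² = 678.3 Pa.
Required CL = L/(qS) = 14519/(678.3·12.9) = 1.659.

CL = 1.66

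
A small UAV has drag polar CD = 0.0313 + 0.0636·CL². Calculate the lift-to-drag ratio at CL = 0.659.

L/D = 11.2

CD = 0.0313 + 0.0636 × 0.659² = 0.05892
L/D = CL/CD = 0.659 / 0.05892 = 11.2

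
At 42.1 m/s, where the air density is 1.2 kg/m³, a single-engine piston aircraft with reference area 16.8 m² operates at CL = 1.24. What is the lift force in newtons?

L = ½ρv²S·CL = ½ × 1.2 × 42.1² × 16.8 × 1.24 = 22200 N ≈ 22.2 kN

L = 22200 N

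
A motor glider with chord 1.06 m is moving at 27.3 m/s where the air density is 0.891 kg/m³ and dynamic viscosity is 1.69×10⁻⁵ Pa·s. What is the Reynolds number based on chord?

Re = 1.53×10^6

Re = ρ·v·c/μ = 0.891 × 27.3 × 1.06 / (1.69×10⁻⁵) = 1.53×10^6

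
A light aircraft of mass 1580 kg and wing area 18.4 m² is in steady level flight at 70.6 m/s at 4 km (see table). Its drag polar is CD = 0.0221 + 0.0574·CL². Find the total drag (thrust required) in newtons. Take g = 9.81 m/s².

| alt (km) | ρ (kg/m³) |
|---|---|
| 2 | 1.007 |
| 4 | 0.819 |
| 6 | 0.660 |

D = 1200 N

At 4 km, from the table: ρ = 0.819 kg/m³.
In steady level flight, lift balances weight: W = mg = 1580 × 9.81 = 15500 N.
Dynamic pressure q = 0.5 × 0.819 × 70.6² = 2041 Pa.
CL = 2W/(ρv²S) = 2×15500/(0.819×70.6²×18.4) = 0.4127.
CD = 0.0221 + 0.0574 × 0.4127² = 0.03188.
D = q·S·CD = 2041 × 18.4 × 0.03188 = 1197 N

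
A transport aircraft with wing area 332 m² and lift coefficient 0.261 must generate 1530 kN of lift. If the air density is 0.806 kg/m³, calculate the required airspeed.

L = ½ρv²S·CL ⇒ v = √(2L/(ρ·S·CL))
v = √(2 × 1.53×10^6 / (0.806 × 332 × 0.261)) = √43810 = 209 m/s

v = 209 m/s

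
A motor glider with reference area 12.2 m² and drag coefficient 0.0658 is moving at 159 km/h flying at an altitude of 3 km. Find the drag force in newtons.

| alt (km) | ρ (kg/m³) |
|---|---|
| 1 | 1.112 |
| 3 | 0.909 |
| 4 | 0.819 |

D = 712 N

At 3 km, from the table: ρ = 0.909 kg/m³.
Convert speed: v = 159 km/h ÷ 3.6 = 44.17 m/s.
D = ½ρv²S·CD = ½ × 0.909 × 44.17² × 12.2 × 0.0658 = 712 N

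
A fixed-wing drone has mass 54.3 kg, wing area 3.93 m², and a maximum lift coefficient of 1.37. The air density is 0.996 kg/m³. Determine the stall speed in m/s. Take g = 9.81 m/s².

V_stall = 14.1 m/s

Weight W = mg = 54.3 × 9.81 = 532.7 N.
From L = ½ρV²S·CL,max = W: V_stall = √(2W/(ρSCL,max)) = √(2·532.7/(0.996·3.93·1.37))
V_stall = √198.7 = 14.1 m/s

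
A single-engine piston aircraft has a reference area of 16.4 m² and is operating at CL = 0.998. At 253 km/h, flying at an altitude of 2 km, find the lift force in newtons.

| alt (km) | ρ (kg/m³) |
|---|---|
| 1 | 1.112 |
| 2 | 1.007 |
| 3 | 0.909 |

L = 40700 N

At 2 km, from the table: ρ = 1.007 kg/m³.
Convert speed: v = 253 km/h ÷ 3.6 = 70.28 m/s.
Dynamic pressure q = ½ρv² = ½ × 1.007 × 70.28² = 2487 Pa.
L = q·S·CL = 2487 × 16.4 × 0.998 = 40700 N ≈ 40.7 kN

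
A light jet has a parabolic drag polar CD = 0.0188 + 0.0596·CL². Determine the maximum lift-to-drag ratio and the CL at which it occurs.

(L/D)max = 14.9, at CL = 0.562

For CD = CD0 + K·CL², (L/D)max occurs at CL* = √(CD0/K) and equals 1/(2√(K·CD0)).
(L/D)max = 1/(2√(0.0596 × 0.0188)) = 1/(2 × 0.03347) = 14.9
CL* = √(0.0188/0.0596) = 0.562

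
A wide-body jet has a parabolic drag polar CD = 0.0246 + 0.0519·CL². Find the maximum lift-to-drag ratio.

(L/D)max = 14

For CD = CD0 + K·CL², (L/D)max occurs at CL* = √(CD0/K) and equals 1/(2√(K·CD0)).
(L/D)max = 1/(2√(0.0519 × 0.0246)) = 1/(2 × 0.03573) = 14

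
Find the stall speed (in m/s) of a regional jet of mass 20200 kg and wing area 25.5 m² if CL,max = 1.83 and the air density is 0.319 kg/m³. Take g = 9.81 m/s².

V_stall = 163 m/s

At stall, lift equals weight: L = W = m·g = 20200 × 9.81 = 1.982×10^5 N.
From L = ½ρV²S·CL,max = W: V_stall = √(2W/(ρSCL,max)) = √(2·1.982×10^5/(0.319·25.5·1.83))
V_stall = √26620 = 163 m/s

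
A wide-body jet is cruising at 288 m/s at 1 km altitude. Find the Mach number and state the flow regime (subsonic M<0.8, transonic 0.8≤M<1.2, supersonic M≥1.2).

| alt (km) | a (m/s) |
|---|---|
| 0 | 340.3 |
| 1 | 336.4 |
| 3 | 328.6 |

M = 0.856 (transonic)

At 1 km, from the table: a = 336.4 m/s.
M = v/a = 288 / 336.4 = 0.856
M = 0.856 → transonic.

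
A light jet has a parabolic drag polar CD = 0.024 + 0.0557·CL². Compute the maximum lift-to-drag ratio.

(L/D)max = 13.7

For CD = CD0 + K·CL², (L/D)max occurs at CL* = √(CD0/K) and equals 1/(2√(K·CD0)).
(L/D)max = 1/(2√(0.0557 × 0.024)) = 1/(2 × 0.03656) = 13.7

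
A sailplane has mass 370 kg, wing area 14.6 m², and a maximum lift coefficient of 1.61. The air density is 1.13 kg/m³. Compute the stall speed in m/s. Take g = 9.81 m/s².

Stall occurs when L = W at CL,max. W = mg = 370 × 9.81 = 3630 N.
From L = ½ρV²S·CL,max = W: V_stall = √(2W/(ρSCL,max)) = √(2·3630/(1.13·14.6·1.61))
V_stall = √273.3 = 16.5 m/s

V_stall = 16.5 m/s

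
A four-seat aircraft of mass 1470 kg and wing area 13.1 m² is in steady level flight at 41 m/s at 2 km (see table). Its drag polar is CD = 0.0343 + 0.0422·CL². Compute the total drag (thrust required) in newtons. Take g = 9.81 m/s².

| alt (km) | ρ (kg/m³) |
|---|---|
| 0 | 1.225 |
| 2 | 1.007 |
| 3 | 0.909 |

At 2 km, from the table: ρ = 1.007 kg/m³.
In steady level flight, lift balances weight: W = mg = 1470 × 9.81 = 14421 N.
q = ½ρv² = ½ × 1.007 × 41² = 846.4 Pa.
CL = 2W/(ρv²S) = 2×14421/(1.007×41²×13.1) = 1.301.
CD = 0.0343 + 0.0422 × 1.301² = 0.1057.
D = q·S·CD = 846.4 × 13.1 × 0.1057 = 1172 N

D = 1170 N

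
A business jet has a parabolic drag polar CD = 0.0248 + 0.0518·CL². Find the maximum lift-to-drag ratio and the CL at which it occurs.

(L/D)max = 14, at CL = 0.692

For CD = CD0 + K·CL², (L/D)max occurs at CL* = √(CD0/K) and equals 1/(2√(K·CD0)).
(L/D)max = 1/(2√(0.0518 × 0.0248)) = 1/(2 × 0.03584) = 14
CL* = √(0.0248/0.0518) = 0.692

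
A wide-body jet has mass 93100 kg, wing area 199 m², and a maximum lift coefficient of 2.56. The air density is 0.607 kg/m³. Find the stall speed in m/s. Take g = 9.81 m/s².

Weight W = mg = 93100 × 9.81 = 9.133×10^5 N.
From L = ½ρV²S·CL,max = W: V_stall = √(2W/(ρSCL,max)) = √(2·9.133×10^5/(0.607·199·2.56))
V_stall = √5907 = 76.9 m/s

V_stall = 76.9 m/s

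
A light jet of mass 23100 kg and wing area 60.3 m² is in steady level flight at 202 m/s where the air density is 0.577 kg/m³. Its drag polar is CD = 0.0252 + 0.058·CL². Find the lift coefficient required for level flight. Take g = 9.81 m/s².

CL = 0.319

In steady level flight, lift balances weight: W = mg = 23100 × 9.81 = 2.2661×10^5 N.
Dynamic pressure q = 0.5 × 0.577 × 202² = 11770 Pa.
CL = 2W/(ρv²S) = 2×2.2661×10^5/(0.577×202²×60.3) = 0.3192.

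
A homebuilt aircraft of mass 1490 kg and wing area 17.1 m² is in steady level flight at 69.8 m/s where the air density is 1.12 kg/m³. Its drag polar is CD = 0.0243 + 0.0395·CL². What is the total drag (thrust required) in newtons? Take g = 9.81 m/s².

D = 1310 N

Level flight ⇒ L = W = m·g = 1490 × 9.81 = 14617 N.
Dynamic pressure q = 0.5 × 1.12 × 69.8² = 2728 Pa.
CL = 2W/(ρv²S) = 2×14617/(1.12×69.8²×17.1) = 0.3133.
CD = 0.0243 + 0.0395 × 0.3133² = 0.02818.
D = q·S·CD = 2728 × 17.1 × 0.02818 = 1315 N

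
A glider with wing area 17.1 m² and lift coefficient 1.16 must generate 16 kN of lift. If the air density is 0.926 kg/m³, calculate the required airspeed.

v = 41.7 m/s

L = ½ρv²S·CL ⇒ v = √(2L/(ρ·S·CL))
v = √(2 × 16000 / (0.926 × 17.1 × 1.16)) = √1742 = 41.7 m/s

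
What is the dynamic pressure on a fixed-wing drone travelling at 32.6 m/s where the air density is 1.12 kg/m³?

q = ½ρv² = ½ × 1.12 × 32.6² = 595 Pa

q = 595 Pa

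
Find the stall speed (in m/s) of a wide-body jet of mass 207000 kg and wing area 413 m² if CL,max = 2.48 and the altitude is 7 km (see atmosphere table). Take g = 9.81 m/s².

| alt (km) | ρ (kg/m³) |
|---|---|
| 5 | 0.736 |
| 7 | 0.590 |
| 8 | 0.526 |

V_stall = 82 m/s

At 7 km, from the table: ρ = 0.590 kg/m³.
At stall, lift equals weight: L = W = m·g = 207000 × 9.81 = 2.031×10^6 N.
From L = ½ρV²S·CL,max = W: V_stall = √(2W/(ρSCL,max)) = √(2·2.031×10^6/(0.59·413·2.48))
V_stall = √6721 = 82 m/s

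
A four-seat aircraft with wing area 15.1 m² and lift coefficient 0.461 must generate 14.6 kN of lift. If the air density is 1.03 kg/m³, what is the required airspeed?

v = 63.8 m/s

L = ½ρv²S·CL ⇒ v = √(2L/(ρ·S·CL))
v = √(2 × 14600 / (1.03 × 15.1 × 0.461)) = √4073 = 63.8 m/s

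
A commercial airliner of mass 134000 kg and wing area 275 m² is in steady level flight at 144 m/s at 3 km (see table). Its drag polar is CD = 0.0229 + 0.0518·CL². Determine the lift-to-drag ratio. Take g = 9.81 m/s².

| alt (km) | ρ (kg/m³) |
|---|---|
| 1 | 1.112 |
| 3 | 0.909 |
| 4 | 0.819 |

At 3 km, from the table: ρ = 0.909 kg/m³.
Level flight ⇒ L = W = m·g = 134000 × 9.81 = 1.3145×10^6 N.
Dynamic pressure q = 0.5 × 0.909 × 144² = 9425 Pa.
CL = W/(q·S) = 1.3145×10^6 / (9425 × 275) = 0.5072.
CD = 0.0229 + 0.0518 × 0.5072² = 0.03623.
L/D = CL/CD = 0.5072 / 0.03623 = 14

L/D = 14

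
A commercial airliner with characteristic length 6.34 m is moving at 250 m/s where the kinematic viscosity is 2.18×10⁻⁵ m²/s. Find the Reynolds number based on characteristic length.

Re = v·c/ν = 250 × 6.34 / (2.18×10⁻⁵) = 7.27×10^7

Re = 7.27×10^7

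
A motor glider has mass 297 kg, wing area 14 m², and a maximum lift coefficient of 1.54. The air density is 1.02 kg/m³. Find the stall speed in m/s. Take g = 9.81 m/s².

At stall, lift equals weight: L = W = m·g = 297 × 9.81 = 2914 N.
V_stall = √(2W/(ρ·S·CL,max)) = √(2 × 2914 / (1.02 × 14 × 1.54))
V_stall = √265 = 16.3 m/s

V_stall = 16.3 m/s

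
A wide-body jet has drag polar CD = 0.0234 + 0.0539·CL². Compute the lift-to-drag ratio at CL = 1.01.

CD = 0.0234 + 0.0539 × 1.01² = 0.07838
L/D = CL/CD = 1.01 / 0.07838 = 12.9

L/D = 12.9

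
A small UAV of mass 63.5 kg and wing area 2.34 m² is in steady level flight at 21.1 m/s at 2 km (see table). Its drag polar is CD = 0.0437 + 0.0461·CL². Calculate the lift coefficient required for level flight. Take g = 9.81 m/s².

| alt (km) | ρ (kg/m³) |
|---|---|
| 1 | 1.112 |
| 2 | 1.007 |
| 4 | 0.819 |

CL = 1.19

At 2 km, from the table: ρ = 1.007 kg/m³.
Weight W = mg = 63.5 × 9.81 = 622.94 N; in level flight L = W.
q = ½ρv² = ½ × 1.007 × 21.1² = 224.2 Pa.
CL = W/(q·S) = 622.94 / (224.2 × 2.34) = 1.188.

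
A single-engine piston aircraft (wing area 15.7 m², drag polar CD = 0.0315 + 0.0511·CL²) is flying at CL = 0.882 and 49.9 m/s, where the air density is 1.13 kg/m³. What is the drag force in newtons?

CD = 0.0315 + 0.0511 × 0.882² = 0.07125
D = ½ρv²S·CD = ½ × 1.13 × 49.9² × 15.7 × 0.07125 = 1570 N

D = 1570 N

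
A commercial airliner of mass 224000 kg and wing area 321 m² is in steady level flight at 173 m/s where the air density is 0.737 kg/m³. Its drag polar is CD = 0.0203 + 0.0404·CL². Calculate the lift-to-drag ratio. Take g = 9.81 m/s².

L/D = 17.3

In steady level flight, lift balances weight: W = mg = 224000 × 9.81 = 2.1974×10^6 N.
Dynamic pressure q = 0.5 × 0.737 × 173² = 11030 Pa.
Required CL = L/(qS) = 2.1974×10^6/(11030·321) = 0.6207.
CD = 0.0203 + 0.0404 × 0.6207² = 0.03586.
L/D = CL/CD = 0.6207 / 0.03586 = 17.3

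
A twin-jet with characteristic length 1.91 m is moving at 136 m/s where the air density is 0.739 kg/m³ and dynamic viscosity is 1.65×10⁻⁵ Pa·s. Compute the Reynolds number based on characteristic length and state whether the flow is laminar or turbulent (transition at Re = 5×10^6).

Re = 1.16×10^7 (turbulent)

Re = ρ·v·c/μ = 0.739 × 136 × 1.91 / (1.65×10⁻⁵) = 1.16×10^7
Since 1.16×10^7 > 5×10^6, the flow is turbulent.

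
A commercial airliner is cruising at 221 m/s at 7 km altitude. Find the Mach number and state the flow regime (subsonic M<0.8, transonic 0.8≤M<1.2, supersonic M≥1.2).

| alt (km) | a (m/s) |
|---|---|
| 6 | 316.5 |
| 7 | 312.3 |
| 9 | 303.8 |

At 7 km, from the table: a = 312.3 m/s.
M = v/a = 221 / 312.3 = 0.708
M = 0.708 → subsonic.

M = 0.708 (subsonic)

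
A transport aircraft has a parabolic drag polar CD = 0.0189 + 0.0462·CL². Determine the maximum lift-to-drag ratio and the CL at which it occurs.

For CD = CD0 + K·CL², (L/D)max occurs at CL* = √(CD0/K) and equals 1/(2√(K·CD0)).
(L/D)max = 1/(2√(0.0462 × 0.0189)) = 1/(2 × 0.02955) = 16.9
CL* = √(0.0189/0.0462) = 0.64

(L/D)max = 16.9, at CL = 0.64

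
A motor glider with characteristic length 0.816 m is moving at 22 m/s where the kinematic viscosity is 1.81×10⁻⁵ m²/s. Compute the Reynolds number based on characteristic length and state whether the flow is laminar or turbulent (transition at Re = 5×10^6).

Re = v·c/ν = 22 × 0.816 / (1.81×10⁻⁵) = 9.92×10^5
Since 9.92×10^5 < 5×10^6, the flow is laminar.

Re = 9.92×10^5 (laminar)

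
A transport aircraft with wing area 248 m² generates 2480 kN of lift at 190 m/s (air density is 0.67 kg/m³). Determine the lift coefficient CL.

From L = ½ρv²S·CL, rearranging gives CL = 2L/(ρv²S).
CL = 2 × 2.48×10^6 / (0.67 × 190² × 248) = 0.827

CL = 0.827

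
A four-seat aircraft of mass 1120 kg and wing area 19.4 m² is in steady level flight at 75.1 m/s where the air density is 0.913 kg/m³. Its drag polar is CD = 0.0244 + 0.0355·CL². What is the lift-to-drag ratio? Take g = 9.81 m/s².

In steady level flight, lift balances weight: W = mg = 1120 × 9.81 = 10987 N.
q = ½ρv² = ½ × 0.913 × 75.1² = 2575 Pa.
Required CL = L/(qS) = 10987/(2575·19.4) = 0.22.
CD = 0.0244 + 0.0355 × 0.22² = 0.02612.
L/D = CL/CD = 0.22 / 0.02612 = 8.42

L/D = 8.42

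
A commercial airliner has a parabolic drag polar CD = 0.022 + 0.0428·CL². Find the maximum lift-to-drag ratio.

For CD = CD0 + K·CL², (L/D)max occurs at CL* = √(CD0/K) and equals 1/(2√(K·CD0)).
(L/D)max = 1/(2√(0.0428 × 0.022)) = 1/(2 × 0.03069) = 16.3

(L/D)max = 16.3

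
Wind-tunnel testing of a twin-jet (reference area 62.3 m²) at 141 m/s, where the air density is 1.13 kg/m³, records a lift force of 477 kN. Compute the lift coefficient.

CL = 0.682

From L = ½ρv²S·CL, rearranging gives CL = 2L/(ρv²S).
CL = 2 × 4.77×10^5 / (1.13 × 141² × 62.3) = 0.682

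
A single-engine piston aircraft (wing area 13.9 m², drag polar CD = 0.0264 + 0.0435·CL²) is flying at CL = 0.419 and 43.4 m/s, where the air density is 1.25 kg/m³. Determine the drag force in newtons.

D = 557 N

CD = 0.0264 + 0.0435 × 0.419² = 0.03404
D = ½ρv²S·CD = ½ × 1.25 × 43.4² × 13.9 × 0.03404 = 557 N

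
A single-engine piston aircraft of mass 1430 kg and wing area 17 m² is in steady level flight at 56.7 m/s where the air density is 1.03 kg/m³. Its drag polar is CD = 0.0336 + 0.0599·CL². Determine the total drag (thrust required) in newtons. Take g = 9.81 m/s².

D = 1360 N

In steady level flight, lift balances weight: W = mg = 1430 × 9.81 = 14028 N.
q = ½ρv² = ½ × 1.03 × 56.7² = 1656 Pa.
CL = 2W/(ρv²S) = 2×14028/(1.03×56.7²×17) = 0.4984.
CD = 0.0336 + 0.0599 × 0.4984² = 0.04848.
D = q·S·CD = 1656 × 17 × 0.04848 = 1365 N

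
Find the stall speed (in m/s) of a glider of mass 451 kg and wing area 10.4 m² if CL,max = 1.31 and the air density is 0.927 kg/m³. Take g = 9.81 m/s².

V_stall = 26.5 m/s

At stall, lift equals weight: L = W = m·g = 451 × 9.81 = 4424 N.
From L = ½ρV²S·CL,max = W: V_stall = √(2W/(ρSCL,max)) = √(2·4424/(0.927·10.4·1.31))
V_stall = √700.6 = 26.5 m/s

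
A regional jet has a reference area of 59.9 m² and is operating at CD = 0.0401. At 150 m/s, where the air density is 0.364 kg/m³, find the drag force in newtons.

D = 9840 N

Dynamic pressure q = ½ρv² = ½ × 0.364 × 150² = 4095 Pa.
D = q·S·CD = 4095 × 59.9 × 0.0401 = 9840 N ≈ 9.84 kN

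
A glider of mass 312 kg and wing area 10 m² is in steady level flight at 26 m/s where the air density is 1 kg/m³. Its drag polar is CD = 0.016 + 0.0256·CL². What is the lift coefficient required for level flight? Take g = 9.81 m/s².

Weight W = mg = 312 × 9.81 = 3060.7 N; in level flight L = W.
q = ½ρv² = ½ × 1 × 26² = 338 Pa.
CL = W/(q·S) = 3060.7 / (338 × 10) = 0.9055.

CL = 0.906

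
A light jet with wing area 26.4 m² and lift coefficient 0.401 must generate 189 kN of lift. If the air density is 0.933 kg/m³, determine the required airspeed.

L = ½ρv²S·CL ⇒ v = √(2L/(ρ·S·CL))
v = √(2 × 1.89×10^5 / (0.933 × 26.4 × 0.401)) = √38270 = 196 m/s

v = 196 m/s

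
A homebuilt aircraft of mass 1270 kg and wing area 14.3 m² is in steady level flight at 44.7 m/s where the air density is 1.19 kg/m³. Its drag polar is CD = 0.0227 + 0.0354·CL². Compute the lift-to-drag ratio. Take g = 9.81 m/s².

Level flight ⇒ L = W = m·g = 1270 × 9.81 = 12459 N.
Dynamic pressure q = 0.5 × 1.19 × 44.7² = 1189 Pa.
CL = 2W/(ρv²S) = 2×12459/(1.19×44.7²×14.3) = 0.7328.
CD = 0.0227 + 0.0354 × 0.7328² = 0.04171.
L/D = CL/CD = 0.7328 / 0.04171 = 17.6

L/D = 17.6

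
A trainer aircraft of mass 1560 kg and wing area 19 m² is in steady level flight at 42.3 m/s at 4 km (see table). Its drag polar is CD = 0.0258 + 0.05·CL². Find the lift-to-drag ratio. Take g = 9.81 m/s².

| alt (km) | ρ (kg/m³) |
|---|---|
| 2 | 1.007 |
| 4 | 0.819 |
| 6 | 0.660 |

L/D = 12.7

At 4 km, from the table: ρ = 0.819 kg/m³.
Weight W = mg = 1560 × 9.81 = 15304 N; in level flight L = W.
q = ½ρv² = ½ × 0.819 × 42.3² = 732.7 Pa.
CL = 2W/(ρv²S) = 2×15304/(0.819×42.3²×19) = 1.099.
CD = 0.0258 + 0.05 × 1.099² = 0.08622.
L/D = CL/CD = 1.099 / 0.08622 = 12.7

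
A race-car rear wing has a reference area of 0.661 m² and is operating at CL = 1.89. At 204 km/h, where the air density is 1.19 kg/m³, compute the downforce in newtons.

L = 2390 N

Convert speed: v = 204 km/h ÷ 3.6 = 56.67 m/s.
Dynamic pressure q = ½ρv² = ½ × 1.19 × 56.67² = 1911 Pa.
L = q·S·CL = 1911 × 0.661 × 1.89 = 2390 N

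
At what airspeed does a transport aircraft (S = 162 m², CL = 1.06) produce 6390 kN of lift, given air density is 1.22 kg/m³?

L = ½ρv²S·CL ⇒ v = √(2L/(ρ·S·CL))
v = √(2 × 6.39×10^6 / (1.22 × 162 × 1.06)) = √61000 = 247 m/s

v = 247 m/s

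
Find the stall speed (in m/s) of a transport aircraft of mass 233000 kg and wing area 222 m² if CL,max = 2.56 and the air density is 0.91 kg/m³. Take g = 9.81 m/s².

Stall occurs when L = W at CL,max. W = mg = 233000 × 9.81 = 2.286×10^6 N.
From L = ½ρV²S·CL,max = W: V_stall = √(2W/(ρSCL,max)) = √(2·2.286×10^6/(0.91·222·2.56))
V_stall = √8839 = 94 m/s

V_stall = 94 m/s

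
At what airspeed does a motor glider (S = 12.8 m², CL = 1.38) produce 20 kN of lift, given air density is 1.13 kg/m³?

v = 44.8 m/s

L = ½ρv²S·CL ⇒ v = √(2L/(ρ·S·CL))
v = √(2 × 20000 / (1.13 × 12.8 × 1.38)) = √2004 = 44.8 m/s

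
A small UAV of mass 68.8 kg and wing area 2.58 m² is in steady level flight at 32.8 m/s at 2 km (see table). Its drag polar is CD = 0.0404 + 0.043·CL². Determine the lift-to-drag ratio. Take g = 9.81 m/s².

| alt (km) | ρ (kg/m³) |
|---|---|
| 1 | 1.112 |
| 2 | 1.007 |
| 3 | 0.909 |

At 2 km, from the table: ρ = 1.007 kg/m³.
Level flight ⇒ L = W = m·g = 68.8 × 9.81 = 674.93 N.
Dynamic pressure q = 0.5 × 1.007 × 32.8² = 541.7 Pa.
CL = W/(q·S) = 674.93 / (541.7 × 2.58) = 0.4829.
CD = 0.0404 + 0.043 × 0.4829² = 0.05043.
L/D = CL/CD = 0.4829 / 0.05043 = 9.58

L/D = 9.58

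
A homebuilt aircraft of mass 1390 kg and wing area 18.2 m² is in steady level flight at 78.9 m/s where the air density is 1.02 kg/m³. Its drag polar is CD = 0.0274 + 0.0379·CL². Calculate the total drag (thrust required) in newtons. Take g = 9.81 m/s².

D = 1710 N

In steady level flight, lift balances weight: W = mg = 1390 × 9.81 = 13636 N.
Dynamic pressure q = 0.5 × 1.02 × 78.9² = 3175 Pa.
CL = W/(q·S) = 13636 / (3175 × 18.2) = 0.236.
CD = 0.0274 + 0.0379 × 0.236² = 0.02951.
D = q·S·CD = 3175 × 18.2 × 0.02951 = 1705 N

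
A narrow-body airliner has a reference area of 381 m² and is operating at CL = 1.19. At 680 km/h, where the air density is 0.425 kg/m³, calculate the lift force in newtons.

L = 3.44×10^6 N

Convert speed: v = 680 km/h ÷ 3.6 = 188.9 m/s.
L = ½ρv²S·CL = ½ × 0.425 × 188.9² × 381 × 1.19 = 3.44×10^6 N ≈ 3440 kN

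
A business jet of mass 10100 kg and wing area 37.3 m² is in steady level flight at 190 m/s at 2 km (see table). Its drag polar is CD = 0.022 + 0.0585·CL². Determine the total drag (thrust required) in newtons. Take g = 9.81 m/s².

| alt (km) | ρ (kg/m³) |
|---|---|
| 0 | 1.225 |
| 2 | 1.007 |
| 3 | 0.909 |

At 2 km, from the table: ρ = 1.007 kg/m³.
In steady level flight, lift balances weight: W = mg = 10100 × 9.81 = 99081 N.
q = ½ρv² = ½ × 1.007 × 190² = 18180 Pa.
CL = 2W/(ρv²S) = 2×99081/(1.007×190²×37.3) = 0.1461.
CD = 0.022 + 0.0585 × 0.1461² = 0.02325.
D = q·S·CD = 18180 × 37.3 × 0.02325 = 15760 N

D = 15800 N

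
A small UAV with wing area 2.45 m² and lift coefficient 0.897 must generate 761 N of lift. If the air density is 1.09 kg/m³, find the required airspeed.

v = 25.2 m/s

L = ½ρv²S·CL ⇒ v = √(2L/(ρ·S·CL))
v = √(2 × 761 / (1.09 × 2.45 × 0.897)) = √635.4 = 25.2 m/s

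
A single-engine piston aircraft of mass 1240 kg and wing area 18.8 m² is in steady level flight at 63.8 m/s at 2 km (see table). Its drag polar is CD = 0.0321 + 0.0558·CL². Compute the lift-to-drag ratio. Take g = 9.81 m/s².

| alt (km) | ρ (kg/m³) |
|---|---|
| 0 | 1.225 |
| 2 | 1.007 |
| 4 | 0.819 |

At 2 km, from the table: ρ = 1.007 kg/m³.
Weight W = mg = 1240 × 9.81 = 12164 N; in level flight L = W.
Dynamic pressure q = 0.5 × 1.007 × 63.8² = 2049 Pa.
Required CL = L/(qS) = 12164/(2049·18.8) = 0.3157.
CD = 0.0321 + 0.0558 × 0.3157² = 0.03766.
L/D = CL/CD = 0.3157 / 0.03766 = 8.38

L/D = 8.38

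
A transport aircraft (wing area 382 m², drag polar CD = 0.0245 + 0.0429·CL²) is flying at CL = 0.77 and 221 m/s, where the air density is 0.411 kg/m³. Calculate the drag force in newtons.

CD = 0.0245 + 0.0429 × 0.77² = 0.04994
D = ½ρv²S·CD = ½ × 0.411 × 221² × 382 × 0.04994 = 1.91×10^5 N

D = 1.91×10^5 N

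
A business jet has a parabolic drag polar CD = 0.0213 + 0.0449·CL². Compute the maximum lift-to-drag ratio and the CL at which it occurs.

(L/D)max = 16.2, at CL = 0.689

For CD = CD0 + K·CL², (L/D)max occurs at CL* = √(CD0/K) and equals 1/(2√(K·CD0)).
(L/D)max = 1/(2√(0.0449 × 0.0213)) = 1/(2 × 0.03093) = 16.2
CL* = √(0.0213/0.0449) = 0.689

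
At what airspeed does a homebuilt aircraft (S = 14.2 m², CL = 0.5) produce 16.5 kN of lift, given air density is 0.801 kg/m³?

v = 76.2 m/s

L = ½ρv²S·CL ⇒ v = √(2L/(ρ·S·CL))
v = √(2 × 16500 / (0.801 × 14.2 × 0.5)) = √5803 = 76.2 m/s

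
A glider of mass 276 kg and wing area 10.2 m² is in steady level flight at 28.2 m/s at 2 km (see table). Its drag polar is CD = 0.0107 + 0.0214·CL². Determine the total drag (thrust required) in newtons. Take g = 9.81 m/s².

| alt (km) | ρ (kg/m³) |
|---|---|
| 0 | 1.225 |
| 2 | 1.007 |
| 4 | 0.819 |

D = 82.1 N

At 2 km, from the table: ρ = 1.007 kg/m³.
Weight W = mg = 276 × 9.81 = 2707.6 N; in level flight L = W.
q = ½ρv² = ½ × 1.007 × 28.2² = 400.4 Pa.
Required CL = L/(qS) = 2707.6/(400.4·10.2) = 0.6629.
CD = 0.0107 + 0.0214 × 0.6629² = 0.02011.
D = q·S·CD = 400.4 × 10.2 × 0.02011 = 82.11 N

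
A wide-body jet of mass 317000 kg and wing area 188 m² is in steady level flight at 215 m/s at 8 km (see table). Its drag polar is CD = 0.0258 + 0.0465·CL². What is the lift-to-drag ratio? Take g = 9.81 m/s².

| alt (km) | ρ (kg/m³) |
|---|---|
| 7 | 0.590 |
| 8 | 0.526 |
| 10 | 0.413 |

At 8 km, from the table: ρ = 0.526 kg/m³.
Weight W = mg = 317000 × 9.81 = 3.1098×10^6 N; in level flight L = W.
Dynamic pressure q = 0.5 × 0.526 × 215² = 12160 Pa.
Required CL = L/(qS) = 3.1098×10^6/(12160·188) = 1.361.
CD = 0.0258 + 0.0465 × 1.361² = 0.1119.
L/D = CL/CD = 1.361 / 0.1119 = 12.2

L/D = 12.2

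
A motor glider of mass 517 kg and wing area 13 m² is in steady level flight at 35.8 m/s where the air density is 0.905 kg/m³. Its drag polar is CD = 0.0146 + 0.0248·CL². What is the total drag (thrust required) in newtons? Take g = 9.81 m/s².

D = 195 N

Weight W = mg = 517 × 9.81 = 5071.8 N; in level flight L = W.
Dynamic pressure q = 0.5 × 0.905 × 35.8² = 579.9 Pa.
Required CL = L/(qS) = 5071.8/(579.9·13) = 0.6727.
CD = 0.0146 + 0.0248 × 0.6727² = 0.02582.
D = q·S·CD = 579.9 × 13 × 0.02582 = 194.7 N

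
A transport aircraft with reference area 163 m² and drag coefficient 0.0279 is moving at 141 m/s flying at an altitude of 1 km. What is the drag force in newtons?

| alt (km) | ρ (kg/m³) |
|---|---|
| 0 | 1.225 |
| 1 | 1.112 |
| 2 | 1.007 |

At 1 km, from the table: ρ = 1.112 kg/m³.
D = ½ρv²S·CD = ½ × 1.112 × 141² × 163 × 0.0279 = 50300 N ≈ 50.3 kN

D = 50300 N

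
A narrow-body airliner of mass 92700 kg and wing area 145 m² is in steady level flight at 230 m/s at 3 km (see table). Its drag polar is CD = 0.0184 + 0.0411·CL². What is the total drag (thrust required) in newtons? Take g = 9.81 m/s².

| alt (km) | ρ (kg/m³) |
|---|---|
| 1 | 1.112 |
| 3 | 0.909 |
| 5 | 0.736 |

D = 73900 N

At 3 km, from the table: ρ = 0.909 kg/m³.
In steady level flight, lift balances weight: W = mg = 92700 × 9.81 = 9.0939×10^5 N.
Dynamic pressure q = 0.5 × 0.909 × 230² = 24040 Pa.
CL = W/(q·S) = 9.0939×10^5 / (24040 × 145) = 0.2609.
CD = 0.0184 + 0.0411 × 0.2609² = 0.0212.
D = q·S·CD = 24040 × 145 × 0.0212 = 73900 N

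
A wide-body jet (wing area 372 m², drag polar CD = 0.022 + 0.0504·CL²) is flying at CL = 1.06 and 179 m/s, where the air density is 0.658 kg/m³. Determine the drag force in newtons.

D = 3.08×10^5 N

CD = 0.022 + 0.0504 × 1.06² = 0.07863
D = ½ρv²S·CD = ½ × 0.658 × 179² × 372 × 0.07863 = 3.08×10^5 N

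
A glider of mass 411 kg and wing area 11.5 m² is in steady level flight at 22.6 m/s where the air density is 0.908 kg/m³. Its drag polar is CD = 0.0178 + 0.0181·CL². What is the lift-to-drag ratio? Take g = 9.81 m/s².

Weight W = mg = 411 × 9.81 = 4031.9 N; in level flight L = W.
Dynamic pressure q = 0.5 × 0.908 × 22.6² = 231.9 Pa.
Required CL = L/(qS) = 4031.9/(231.9·11.5) = 1.512.
CD = 0.0178 + 0.0181 × 1.512² = 0.05918.
L/D = CL/CD = 1.512 / 0.05918 = 25.5

L/D = 25.5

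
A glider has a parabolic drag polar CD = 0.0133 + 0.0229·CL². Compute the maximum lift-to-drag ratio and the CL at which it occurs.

(L/D)max = 28.7, at CL = 0.762

For CD = CD0 + K·CL², (L/D)max occurs at CL* = √(CD0/K) and equals 1/(2√(K·CD0)).
(L/D)max = 1/(2√(0.0229 × 0.0133)) = 1/(2 × 0.01745) = 28.7
CL* = √(0.0133/0.0229) = 0.762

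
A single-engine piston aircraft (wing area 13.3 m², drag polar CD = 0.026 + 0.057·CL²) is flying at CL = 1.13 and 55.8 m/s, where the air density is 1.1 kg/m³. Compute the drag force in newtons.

D = 2250 N

CD = 0.026 + 0.057 × 1.13² = 0.09878
D = ½ρv²S·CD = ½ × 1.1 × 55.8² × 13.3 × 0.09878 = 2250 N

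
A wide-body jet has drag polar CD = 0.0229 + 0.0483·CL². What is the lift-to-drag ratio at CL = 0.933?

L/D = 14.4

CD = 0.0229 + 0.0483 × 0.933² = 0.06494
L/D = CL/CD = 0.933 / 0.06494 = 14.4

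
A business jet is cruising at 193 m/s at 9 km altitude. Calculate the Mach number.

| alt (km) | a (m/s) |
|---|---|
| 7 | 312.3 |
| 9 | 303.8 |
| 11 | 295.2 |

At 9 km, from the table: a = 303.8 m/s.
M = v/a = 193 / 303.8 = 0.635

M = 0.635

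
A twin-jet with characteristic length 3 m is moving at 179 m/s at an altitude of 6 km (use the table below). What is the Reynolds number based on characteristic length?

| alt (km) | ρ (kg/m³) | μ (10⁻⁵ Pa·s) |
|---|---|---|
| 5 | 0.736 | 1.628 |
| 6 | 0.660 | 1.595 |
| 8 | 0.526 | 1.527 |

At 6 km, from the table: ρ = 0.660 kg/m³, μ = 1.595×10⁻⁵ Pa·s.
Re = ρ·v·c/μ = 0.66 × 179 × 3 / (1.595×10⁻⁵) = 2.22×10^7

Re = 2.22×10^7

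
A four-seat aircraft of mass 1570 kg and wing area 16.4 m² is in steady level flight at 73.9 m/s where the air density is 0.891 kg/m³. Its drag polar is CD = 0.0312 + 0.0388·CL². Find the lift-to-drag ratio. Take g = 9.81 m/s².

Level flight ⇒ L = W = m·g = 1570 × 9.81 = 15402 N.
Dynamic pressure q = 0.5 × 0.891 × 73.9² = 2433 Pa.
CL = W/(q·S) = 15402 / (2433 × 16.4) = 0.386.
CD = 0.0312 + 0.0388 × 0.386² = 0.03698.
L/D = CL/CD = 0.386 / 0.03698 = 10.4

L/D = 10.4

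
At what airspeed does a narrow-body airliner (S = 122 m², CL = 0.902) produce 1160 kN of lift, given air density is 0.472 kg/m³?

v = 211 m/s

L = ½ρv²S·CL ⇒ v = √(2L/(ρ·S·CL))
v = √(2 × 1.16×10^6 / (0.472 × 122 × 0.902)) = √44670 = 211 m/s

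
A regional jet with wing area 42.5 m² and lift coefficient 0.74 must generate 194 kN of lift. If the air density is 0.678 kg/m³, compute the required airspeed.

L = ½ρv²S·CL ⇒ v = √(2L/(ρ·S·CL))
v = √(2 × 1.94×10^5 / (0.678 × 42.5 × 0.74)) = √18200 = 135 m/s

v = 135 m/s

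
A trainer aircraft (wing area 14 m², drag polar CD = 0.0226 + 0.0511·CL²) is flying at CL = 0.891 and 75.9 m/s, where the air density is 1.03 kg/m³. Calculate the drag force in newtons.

D = 2620 N

CD = 0.0226 + 0.0511 × 0.891² = 0.06317
D = ½ρv²S·CD = ½ × 1.03 × 75.9² × 14 × 0.06317 = 2620 N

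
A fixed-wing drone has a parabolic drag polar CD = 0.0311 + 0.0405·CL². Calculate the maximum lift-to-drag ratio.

For CD = CD0 + K·CL², (L/D)max occurs at CL* = √(CD0/K) and equals 1/(2√(K·CD0)).
(L/D)max = 1/(2√(0.0405 × 0.0311)) = 1/(2 × 0.03549) = 14.1

(L/D)max = 14.1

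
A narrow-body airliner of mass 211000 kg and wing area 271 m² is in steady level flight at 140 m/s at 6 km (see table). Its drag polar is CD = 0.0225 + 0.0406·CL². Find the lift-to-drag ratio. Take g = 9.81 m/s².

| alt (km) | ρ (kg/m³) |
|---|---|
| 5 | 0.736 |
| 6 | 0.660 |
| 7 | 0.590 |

L/D = 14.9

At 6 km, from the table: ρ = 0.660 kg/m³.
Weight W = mg = 211000 × 9.81 = 2.0699×10^6 N; in level flight L = W.
q = ½ρv² = ½ × 0.66 × 140² = 6468 Pa.
CL = W/(q·S) = 2.0699×10^6 / (6468 × 271) = 1.181.
CD = 0.0225 + 0.0406 × 1.181² = 0.07912.
L/D = CL/CD = 1.181 / 0.07912 = 14.9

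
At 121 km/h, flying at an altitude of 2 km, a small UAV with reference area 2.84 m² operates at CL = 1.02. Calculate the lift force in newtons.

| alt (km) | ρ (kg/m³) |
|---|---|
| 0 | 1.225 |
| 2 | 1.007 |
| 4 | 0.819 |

L = 1650 N

At 2 km, from the table: ρ = 1.007 kg/m³.
Convert speed: v = 121 km/h ÷ 3.6 = 33.61 m/s.
Dynamic pressure q = ½ρv² = ½ × 1.007 × 33.61² = 568.8 Pa.
L = q·S·CL = 568.8 × 2.84 × 1.02 = 1650 N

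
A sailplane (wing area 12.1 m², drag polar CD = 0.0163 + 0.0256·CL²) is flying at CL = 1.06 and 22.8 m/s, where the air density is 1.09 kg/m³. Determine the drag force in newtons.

D = 154 N

CD = 0.0163 + 0.0256 × 1.06² = 0.04506
D = ½ρv²S·CD = ½ × 1.09 × 22.8² × 12.1 × 0.04506 = 154 N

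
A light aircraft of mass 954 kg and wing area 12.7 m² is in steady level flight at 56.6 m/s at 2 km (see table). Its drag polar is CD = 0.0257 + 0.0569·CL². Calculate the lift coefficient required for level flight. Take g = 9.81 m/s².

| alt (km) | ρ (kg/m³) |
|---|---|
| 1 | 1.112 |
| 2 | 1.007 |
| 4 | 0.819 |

At 2 km, from the table: ρ = 1.007 kg/m³.
Weight W = mg = 954 × 9.81 = 9358.7 N; in level flight L = W.
Dynamic pressure q = 0.5 × 1.007 × 56.6² = 1613 Pa.
Required CL = L/(qS) = 9358.7/(1613·12.7) = 0.4569.

CL = 0.457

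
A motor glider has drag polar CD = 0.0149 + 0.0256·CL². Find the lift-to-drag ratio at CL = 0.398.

L/D = 21

CD = 0.0149 + 0.0256 × 0.398² = 0.01896
L/D = CL/CD = 0.398 / 0.01896 = 21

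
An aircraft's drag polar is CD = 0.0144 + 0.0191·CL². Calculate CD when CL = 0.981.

CD = 0.0144 + 0.0191 × 0.981² = 0.0144 + 0.01838 = 0.0328

CD = 0.0328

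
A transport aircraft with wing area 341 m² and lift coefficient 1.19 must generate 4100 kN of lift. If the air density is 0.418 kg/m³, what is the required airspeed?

v = 220 m/s

L = ½ρv²S·CL ⇒ v = √(2L/(ρ·S·CL))
v = √(2 × 4.1×10^6 / (0.418 × 341 × 1.19)) = √48340 = 220 m/s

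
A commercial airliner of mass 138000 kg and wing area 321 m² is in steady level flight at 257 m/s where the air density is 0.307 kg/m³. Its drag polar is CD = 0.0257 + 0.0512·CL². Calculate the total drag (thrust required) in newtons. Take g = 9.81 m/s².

D = 1.12×10^5 N

Weight W = mg = 138000 × 9.81 = 1.3538×10^6 N; in level flight L = W.
Dynamic pressure q = 0.5 × 0.307 × 257² = 10140 Pa.
CL = 2W/(ρv²S) = 2×1.3538×10^6/(0.307×257²×321) = 0.416.
CD = 0.0257 + 0.0512 × 0.416² = 0.03456.
D = q·S·CD = 10140 × 321 × 0.03456 = 1.125×10^5 N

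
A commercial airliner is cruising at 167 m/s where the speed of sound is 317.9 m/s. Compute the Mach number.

M = 0.525

M = v/a = 167 / 317.9 = 0.525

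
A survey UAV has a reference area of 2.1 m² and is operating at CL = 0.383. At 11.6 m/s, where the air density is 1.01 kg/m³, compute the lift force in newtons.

L = 54.7 N

Dynamic pressure q = ½ρv² = ½ × 1.01 × 11.6² = 67.95 Pa.
L = q·S·CL = 67.95 × 2.1 × 0.383 = 54.7 N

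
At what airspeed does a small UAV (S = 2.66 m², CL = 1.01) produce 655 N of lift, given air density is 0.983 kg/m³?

L = ½ρv²S·CL ⇒ v = √(2L/(ρ·S·CL))
v = √(2 × 655 / (0.983 × 2.66 × 1.01)) = √496 = 22.3 m/s

v = 22.3 m/s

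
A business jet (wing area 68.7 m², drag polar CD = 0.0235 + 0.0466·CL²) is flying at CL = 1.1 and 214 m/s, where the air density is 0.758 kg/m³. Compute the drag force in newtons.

CD = 0.0235 + 0.0466 × 1.1² = 0.07989
D = ½ρv²S·CD = ½ × 0.758 × 214² × 68.7 × 0.07989 = 95300 N

D = 95300 N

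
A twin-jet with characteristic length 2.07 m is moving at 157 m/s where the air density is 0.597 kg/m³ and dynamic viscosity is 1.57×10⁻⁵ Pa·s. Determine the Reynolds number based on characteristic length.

Re = 1.24×10^7

Re = ρ·v·c/μ = 0.597 × 157 × 2.07 / (1.57×10⁻⁵) = 1.24×10^7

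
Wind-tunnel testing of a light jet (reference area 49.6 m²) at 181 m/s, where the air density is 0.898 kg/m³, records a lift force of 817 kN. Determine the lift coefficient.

CL = 1.12

From L = ½ρv²S·CL, rearranging gives CL = 2L/(ρv²S).
CL = 2 × 8.17×10^5 / (0.898 × 181² × 49.6) = 1.12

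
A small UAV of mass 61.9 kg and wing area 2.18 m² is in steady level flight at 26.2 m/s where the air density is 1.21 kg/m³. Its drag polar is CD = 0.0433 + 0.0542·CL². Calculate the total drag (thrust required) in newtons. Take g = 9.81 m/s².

D = 61.3 N

Weight W = mg = 61.9 × 9.81 = 607.24 N; in level flight L = W.
q = ½ρv² = ½ × 1.21 × 26.2² = 415.3 Pa.
CL = W/(q·S) = 607.24 / (415.3 × 2.18) = 0.6707.
CD = 0.0433 + 0.0542 × 0.6707² = 0.06768.
D = q·S·CD = 415.3 × 2.18 × 0.06768 = 61.28 N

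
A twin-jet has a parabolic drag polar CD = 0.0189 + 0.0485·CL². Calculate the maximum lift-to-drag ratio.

For CD = CD0 + K·CL², (L/D)max occurs at CL* = √(CD0/K) and equals 1/(2√(K·CD0)).
(L/D)max = 1/(2√(0.0485 × 0.0189)) = 1/(2 × 0.03028) = 16.5

(L/D)max = 16.5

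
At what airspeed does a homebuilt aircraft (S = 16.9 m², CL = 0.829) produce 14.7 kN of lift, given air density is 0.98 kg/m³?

L = ½ρv²S·CL ⇒ v = √(2L/(ρ·S·CL))
v = √(2 × 14700 / (0.98 × 16.9 × 0.829)) = √2141 = 46.3 m/s

v = 46.3 m/s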